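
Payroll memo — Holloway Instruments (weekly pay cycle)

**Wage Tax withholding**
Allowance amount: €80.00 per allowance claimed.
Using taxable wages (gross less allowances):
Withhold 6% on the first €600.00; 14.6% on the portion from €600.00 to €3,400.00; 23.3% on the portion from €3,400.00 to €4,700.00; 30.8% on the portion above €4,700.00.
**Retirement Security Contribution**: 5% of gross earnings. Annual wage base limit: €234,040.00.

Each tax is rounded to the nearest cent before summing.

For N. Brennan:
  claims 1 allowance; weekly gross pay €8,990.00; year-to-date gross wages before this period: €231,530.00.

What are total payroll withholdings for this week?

Wage Tax: taxable = €8,990.00 − 1×€80.00 = €8,910.00
  €747.70 + 30.8% × (€8,910.00 − €4,700.00) = €747.70 + 30.8% × €4,210.00 = €2,044.38
Retirement Security Contribution: cap €234,040.00 − YTD €231,530.00 = €2,510.00 subject; 5% × €2,510.00 = €125.50
Total: €2,044.38 + €125.50 = €2,169.88

€2,169.88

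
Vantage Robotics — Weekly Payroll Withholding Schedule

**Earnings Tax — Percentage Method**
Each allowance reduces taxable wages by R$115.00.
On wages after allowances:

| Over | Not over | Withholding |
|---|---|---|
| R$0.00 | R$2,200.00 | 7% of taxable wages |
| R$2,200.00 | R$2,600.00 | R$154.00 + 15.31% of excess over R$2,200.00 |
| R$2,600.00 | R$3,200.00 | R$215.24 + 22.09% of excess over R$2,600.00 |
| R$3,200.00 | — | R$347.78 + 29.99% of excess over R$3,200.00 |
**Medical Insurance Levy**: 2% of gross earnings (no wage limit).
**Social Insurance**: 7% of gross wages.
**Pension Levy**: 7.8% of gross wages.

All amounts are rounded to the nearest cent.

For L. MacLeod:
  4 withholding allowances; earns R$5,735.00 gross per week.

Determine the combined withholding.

Earnings Tax: taxable = R$5,735.00 − 4×R$115.00 = R$5,275.00
  R$347.78 + 29.99% × (R$5,275.00 − R$3,200.00) = R$347.78 + 29.99% × R$2,075.00 = R$970.07
Medical Insurance Levy: 2% × R$5,735.00 = R$114.70
Social Insurance: 7% × R$5,735.00 = R$401.45
Pension Levy: 7.8% × R$5,735.00 = R$447.33
Total: R$970.07 + R$114.70 + R$401.45 + R$447.33 = R$1,933.55

R$1,933.55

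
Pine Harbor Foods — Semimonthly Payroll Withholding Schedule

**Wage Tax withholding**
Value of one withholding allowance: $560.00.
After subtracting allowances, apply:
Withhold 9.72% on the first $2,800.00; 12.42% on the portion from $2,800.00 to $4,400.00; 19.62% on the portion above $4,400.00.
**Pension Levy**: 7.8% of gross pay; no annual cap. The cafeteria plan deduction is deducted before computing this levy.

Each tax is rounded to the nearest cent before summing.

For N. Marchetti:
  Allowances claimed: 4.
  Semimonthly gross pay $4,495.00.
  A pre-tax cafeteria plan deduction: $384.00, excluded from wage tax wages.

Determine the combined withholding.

Wage Tax: taxable = $4,495.00 − $384.00 − 4×$560.00 = $1,871.00
  9.72% × $1,871.00 = $181.86
Pension Levy: 7.8% × $4,111.00 = $320.66
Total: $181.86 + $320.66 = $502.52

$502.52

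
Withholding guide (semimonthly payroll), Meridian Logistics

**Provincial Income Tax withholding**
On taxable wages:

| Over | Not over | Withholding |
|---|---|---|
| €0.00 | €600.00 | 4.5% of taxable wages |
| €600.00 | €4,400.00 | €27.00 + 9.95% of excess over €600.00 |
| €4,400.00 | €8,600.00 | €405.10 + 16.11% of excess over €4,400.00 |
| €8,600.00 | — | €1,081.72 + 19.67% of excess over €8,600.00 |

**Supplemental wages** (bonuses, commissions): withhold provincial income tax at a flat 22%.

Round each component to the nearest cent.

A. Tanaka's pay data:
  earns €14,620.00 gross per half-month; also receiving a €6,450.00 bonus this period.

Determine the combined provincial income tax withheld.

Provincial Income Tax: taxable = €14,620.00
  €1,081.72 + 19.67% × (€14,620.00 − €8,600.00) = €1,081.72 + 19.67% × €6,020.00 = €2,265.85
Supplemental (22% flat on bonus): 22% × €6,450.00 = €1,419.00
Total provincial income tax: €2,265.85 + €1,419.00 = €3,684.85

€3,684.85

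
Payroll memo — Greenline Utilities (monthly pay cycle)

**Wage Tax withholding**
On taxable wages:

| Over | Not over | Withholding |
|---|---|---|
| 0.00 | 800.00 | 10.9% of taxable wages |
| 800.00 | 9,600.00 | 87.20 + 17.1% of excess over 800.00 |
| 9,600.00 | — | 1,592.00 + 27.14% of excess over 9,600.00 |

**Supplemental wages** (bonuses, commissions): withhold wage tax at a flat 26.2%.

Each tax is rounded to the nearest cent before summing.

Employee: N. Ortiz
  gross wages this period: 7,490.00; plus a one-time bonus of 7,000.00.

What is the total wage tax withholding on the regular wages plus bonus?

3,065.19

Wage Tax: taxable = 7,490.00
  87.20 + 17.1% × (7,490.00 − 800.00) = 87.20 + 17.1% × 6,690.00 = 1,231.19
Supplemental (26.2% flat on bonus): 26.2% × 7,000.00 = 1,834.00
Total wage tax: 1,231.19 + 1,834.00 = 3,065.19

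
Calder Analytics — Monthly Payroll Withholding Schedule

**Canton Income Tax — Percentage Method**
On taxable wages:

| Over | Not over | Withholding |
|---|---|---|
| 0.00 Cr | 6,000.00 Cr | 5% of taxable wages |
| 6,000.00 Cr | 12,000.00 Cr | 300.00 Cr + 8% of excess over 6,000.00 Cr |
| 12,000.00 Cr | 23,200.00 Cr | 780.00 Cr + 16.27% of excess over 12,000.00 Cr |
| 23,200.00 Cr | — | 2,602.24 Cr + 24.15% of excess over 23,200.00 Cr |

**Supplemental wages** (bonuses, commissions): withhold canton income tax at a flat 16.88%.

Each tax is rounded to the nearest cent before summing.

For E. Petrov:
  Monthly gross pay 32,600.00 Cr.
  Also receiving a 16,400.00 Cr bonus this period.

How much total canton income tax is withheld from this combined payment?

Canton Income Tax: taxable = 32,600.00 Cr
  2,602.24 Cr + 24.15% × (32,600.00 Cr − 23,200.00 Cr) = 2,602.24 Cr + 24.15% × 9,400.00 Cr = 4,872.34 Cr
Supplemental (16.88% flat on bonus): 16.88% × 16,400.00 Cr = 2,768.32 Cr
Total canton income tax: 4,872.34 Cr + 2,768.32 Cr = 7,640.66 Cr

7,640.66 Cr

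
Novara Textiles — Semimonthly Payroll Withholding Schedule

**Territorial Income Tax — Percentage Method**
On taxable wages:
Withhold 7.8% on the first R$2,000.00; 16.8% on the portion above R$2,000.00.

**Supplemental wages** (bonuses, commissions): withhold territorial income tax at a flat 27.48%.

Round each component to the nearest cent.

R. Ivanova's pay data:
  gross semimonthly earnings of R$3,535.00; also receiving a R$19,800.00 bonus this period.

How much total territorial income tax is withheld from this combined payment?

Territorial Income Tax: taxable = R$3,535.00
  R$156.00 + 16.8% × (R$3,535.00 − R$2,000.00) = R$156.00 + 16.8% × R$1,535.00 = R$413.88
Supplemental (27.48% flat on bonus): 27.48% × R$19,800.00 = R$5,441.04
Total territorial income tax: R$413.88 + R$5,441.04 = R$5,854.92

R$5,854.92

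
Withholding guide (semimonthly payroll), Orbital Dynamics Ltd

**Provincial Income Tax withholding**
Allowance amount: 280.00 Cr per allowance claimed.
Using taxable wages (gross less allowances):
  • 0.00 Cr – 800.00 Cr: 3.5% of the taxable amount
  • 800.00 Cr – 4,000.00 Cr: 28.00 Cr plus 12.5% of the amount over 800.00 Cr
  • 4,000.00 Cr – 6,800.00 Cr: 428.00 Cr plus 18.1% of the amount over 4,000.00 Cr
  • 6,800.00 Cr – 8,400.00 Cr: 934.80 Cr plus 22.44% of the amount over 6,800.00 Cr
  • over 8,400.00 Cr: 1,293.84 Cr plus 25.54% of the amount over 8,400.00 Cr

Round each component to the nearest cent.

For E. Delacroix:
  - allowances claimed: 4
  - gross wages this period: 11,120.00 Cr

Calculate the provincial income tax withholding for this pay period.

1,702.48 Cr

Provincial Income Tax: taxable = 11,120.00 Cr − 4×280.00 Cr = 10,000.00 Cr
  1,293.84 Cr + 25.54% × (10,000.00 Cr − 8,400.00 Cr) = 1,293.84 Cr + 25.54% × 1,600.00 Cr = 1,702.48 Cr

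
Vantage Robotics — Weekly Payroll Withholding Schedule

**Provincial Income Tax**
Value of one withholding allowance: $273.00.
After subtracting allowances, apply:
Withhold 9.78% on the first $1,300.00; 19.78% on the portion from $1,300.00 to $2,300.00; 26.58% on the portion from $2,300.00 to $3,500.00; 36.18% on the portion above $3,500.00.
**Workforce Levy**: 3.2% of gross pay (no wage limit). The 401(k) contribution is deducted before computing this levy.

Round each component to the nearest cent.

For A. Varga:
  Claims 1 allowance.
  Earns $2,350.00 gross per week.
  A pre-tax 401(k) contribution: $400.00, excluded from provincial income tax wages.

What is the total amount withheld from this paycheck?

Provincial Income Tax: taxable = $2,350.00 − $400.00 − 1×$273.00 = $1,677.00
  $127.14 + 19.78% × ($1,677.00 − $1,300.00) = $127.14 + 19.78% × $377.00 = $201.71
Workforce Levy: 3.2% × $1,950.00 = $62.40
Total: $201.71 + $62.40 = $264.11

$264.11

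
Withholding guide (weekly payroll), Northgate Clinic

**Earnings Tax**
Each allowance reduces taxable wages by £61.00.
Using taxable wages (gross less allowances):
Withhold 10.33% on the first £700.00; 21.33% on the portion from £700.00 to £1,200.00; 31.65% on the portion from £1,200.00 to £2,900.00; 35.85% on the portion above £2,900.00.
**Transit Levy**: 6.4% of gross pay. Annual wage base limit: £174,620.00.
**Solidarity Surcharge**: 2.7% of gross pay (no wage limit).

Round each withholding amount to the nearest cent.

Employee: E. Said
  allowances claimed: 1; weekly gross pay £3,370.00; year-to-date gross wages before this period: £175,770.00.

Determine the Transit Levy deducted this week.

Transit Levy: YTD £175,770.00 ≥ cap £174,620.00 → £0.00

£0.00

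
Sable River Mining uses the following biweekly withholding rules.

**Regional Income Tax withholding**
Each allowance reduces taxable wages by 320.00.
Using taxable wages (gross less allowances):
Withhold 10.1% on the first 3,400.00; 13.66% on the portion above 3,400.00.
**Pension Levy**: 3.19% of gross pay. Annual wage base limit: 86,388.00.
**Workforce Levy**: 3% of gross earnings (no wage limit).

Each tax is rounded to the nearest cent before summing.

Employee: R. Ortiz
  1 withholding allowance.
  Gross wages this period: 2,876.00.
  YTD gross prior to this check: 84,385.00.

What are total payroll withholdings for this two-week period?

408.34

Regional Income Tax: taxable = 2,876.00 − 1×320.00 = 2,556.00
  10.1% × 2,556.00 = 258.16
Pension Levy: cap 86,388.00 − YTD 84,385.00 = 2,003.00 subject; 3.19% × 2,003.00 = 63.90
Workforce Levy: 3% × 2,876.00 = 86.28
Total: 258.16 + 63.90 + 86.28 = 408.34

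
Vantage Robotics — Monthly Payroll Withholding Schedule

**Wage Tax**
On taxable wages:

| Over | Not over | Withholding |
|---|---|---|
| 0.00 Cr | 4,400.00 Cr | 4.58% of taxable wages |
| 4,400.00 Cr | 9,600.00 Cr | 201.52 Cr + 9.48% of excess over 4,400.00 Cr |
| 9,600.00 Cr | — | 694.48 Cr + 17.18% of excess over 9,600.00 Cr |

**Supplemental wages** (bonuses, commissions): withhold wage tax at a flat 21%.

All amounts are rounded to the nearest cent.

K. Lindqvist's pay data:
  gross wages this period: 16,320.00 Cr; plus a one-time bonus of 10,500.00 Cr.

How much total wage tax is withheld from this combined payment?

Wage Tax: taxable = 16,320.00 Cr
  694.48 Cr + 17.18% × (16,320.00 Cr − 9,600.00 Cr) = 694.48 Cr + 17.18% × 6,720.00 Cr = 1,848.98 Cr
Supplemental (21% flat on bonus): 21% × 10,500.00 Cr = 2,205.00 Cr
Total wage tax: 1,848.98 Cr + 2,205.00 Cr = 4,053.98 Cr

4,053.98 Cr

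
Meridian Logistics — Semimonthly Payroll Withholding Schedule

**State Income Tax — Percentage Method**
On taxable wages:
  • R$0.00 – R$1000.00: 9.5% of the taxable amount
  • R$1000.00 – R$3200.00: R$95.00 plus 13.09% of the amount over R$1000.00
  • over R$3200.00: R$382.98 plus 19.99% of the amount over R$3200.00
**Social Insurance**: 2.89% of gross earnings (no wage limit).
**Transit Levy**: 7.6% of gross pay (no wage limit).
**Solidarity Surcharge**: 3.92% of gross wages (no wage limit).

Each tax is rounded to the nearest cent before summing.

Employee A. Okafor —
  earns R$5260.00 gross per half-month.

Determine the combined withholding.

State Income Tax: taxable = R$5260.00
  R$382.98 + 19.99% × (R$5260.00 − R$3200.00) = R$382.98 + 19.99% × R$2060.00 = R$794.77
Social Insurance: 2.89% × R$5260.00 = R$152.01
Transit Levy: 7.6% × R$5260.00 = R$399.76
Solidarity Surcharge: 3.92% × R$5260.00 = R$206.19
Total: R$794.77 + R$152.01 + R$399.76 + R$206.19 = R$1552.73

R$1552.73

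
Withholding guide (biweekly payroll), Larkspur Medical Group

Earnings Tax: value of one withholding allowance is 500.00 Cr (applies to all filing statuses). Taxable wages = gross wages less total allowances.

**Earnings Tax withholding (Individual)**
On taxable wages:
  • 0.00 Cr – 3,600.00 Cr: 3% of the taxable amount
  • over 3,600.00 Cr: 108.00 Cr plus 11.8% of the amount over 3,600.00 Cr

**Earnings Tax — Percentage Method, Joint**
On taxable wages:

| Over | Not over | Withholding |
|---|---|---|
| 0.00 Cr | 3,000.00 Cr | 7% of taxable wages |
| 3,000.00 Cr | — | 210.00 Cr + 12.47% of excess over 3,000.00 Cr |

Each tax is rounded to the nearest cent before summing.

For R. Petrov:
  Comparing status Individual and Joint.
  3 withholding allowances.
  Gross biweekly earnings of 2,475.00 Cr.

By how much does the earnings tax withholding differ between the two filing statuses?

39.00 Cr

Earnings Tax (Individual): taxable = 2,475.00 Cr − 3×500.00 Cr = 975.00 Cr
  3% × 975.00 Cr = 29.25 Cr
Earnings Tax (Joint): taxable = 2,475.00 Cr − 3×500.00 Cr = 975.00 Cr
  7% × 975.00 Cr = 68.25 Cr
Difference: |29.25 Cr − 68.25 Cr| = 39.00 Cr (higher under Joint)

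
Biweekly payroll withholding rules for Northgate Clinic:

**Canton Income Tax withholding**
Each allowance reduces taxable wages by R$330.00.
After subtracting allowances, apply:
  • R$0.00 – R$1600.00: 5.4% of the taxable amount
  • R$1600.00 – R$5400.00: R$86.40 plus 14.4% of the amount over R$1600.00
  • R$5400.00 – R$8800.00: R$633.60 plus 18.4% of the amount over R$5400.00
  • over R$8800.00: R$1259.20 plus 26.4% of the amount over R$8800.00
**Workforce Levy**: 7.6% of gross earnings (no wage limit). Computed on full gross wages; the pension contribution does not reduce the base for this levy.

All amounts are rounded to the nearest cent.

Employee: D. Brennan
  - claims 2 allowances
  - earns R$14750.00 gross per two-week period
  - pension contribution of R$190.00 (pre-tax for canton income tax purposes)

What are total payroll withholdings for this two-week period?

Canton Income Tax: taxable = R$14750.00 − R$190.00 − 2×R$330.00 = R$13900.00
  R$1259.20 + 26.4% × (R$13900.00 − R$8800.00) = R$1259.20 + 26.4% × R$5100.00 = R$2605.60
Workforce Levy: 7.6% × R$14750.00 = R$1121.00
Total: R$2605.60 + R$1121.00 = R$3726.60

R$3726.60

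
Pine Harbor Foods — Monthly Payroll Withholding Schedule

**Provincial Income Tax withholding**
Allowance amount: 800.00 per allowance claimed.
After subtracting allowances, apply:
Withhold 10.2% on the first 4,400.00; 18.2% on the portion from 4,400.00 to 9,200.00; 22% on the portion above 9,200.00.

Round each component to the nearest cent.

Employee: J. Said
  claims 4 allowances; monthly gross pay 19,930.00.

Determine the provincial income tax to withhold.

Provincial Income Tax: taxable = 19,930.00 − 4×800.00 = 16,730.00
  1,322.40 + 22% × (16,730.00 − 9,200.00) = 1,322.40 + 22% × 7,530.00 = 2,979.00

2,979.00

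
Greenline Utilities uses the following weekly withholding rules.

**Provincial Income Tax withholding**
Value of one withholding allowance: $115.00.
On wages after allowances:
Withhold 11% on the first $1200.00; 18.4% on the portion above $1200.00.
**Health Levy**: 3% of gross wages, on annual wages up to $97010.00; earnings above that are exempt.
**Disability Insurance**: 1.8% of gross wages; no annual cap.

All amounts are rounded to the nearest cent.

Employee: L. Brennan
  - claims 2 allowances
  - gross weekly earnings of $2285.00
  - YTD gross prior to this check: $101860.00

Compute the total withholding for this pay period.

Provincial Income Tax: taxable = $2285.00 − 2×$115.00 = $2055.00
  $132.00 + 18.4% × ($2055.00 − $1200.00) = $132.00 + 18.4% × $855.00 = $289.32
Health Levy: YTD $101860.00 ≥ cap $97010.00 → $0.00
Disability Insurance: 1.8% × $2285.00 = $41.13
Total: $289.32 + $0.00 + $41.13 = $330.45

$330.45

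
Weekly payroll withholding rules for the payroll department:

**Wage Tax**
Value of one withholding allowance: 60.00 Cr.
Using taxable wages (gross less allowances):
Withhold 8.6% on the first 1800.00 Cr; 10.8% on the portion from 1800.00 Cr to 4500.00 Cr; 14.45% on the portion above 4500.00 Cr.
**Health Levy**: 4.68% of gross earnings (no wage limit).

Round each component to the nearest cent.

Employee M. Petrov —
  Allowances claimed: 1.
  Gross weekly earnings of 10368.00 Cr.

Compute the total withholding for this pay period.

Wage Tax: taxable = 10368.00 Cr − 1×60.00 Cr = 10308.00 Cr
  446.40 Cr + 14.45% × (10308.00 Cr − 4500.00 Cr) = 446.40 Cr + 14.45% × 5808.00 Cr = 1285.66 Cr
Health Levy: 4.68% × 10368.00 Cr = 485.22 Cr
Total: 1285.66 Cr + 485.22 Cr = 1770.88 Cr

1770.88 Cr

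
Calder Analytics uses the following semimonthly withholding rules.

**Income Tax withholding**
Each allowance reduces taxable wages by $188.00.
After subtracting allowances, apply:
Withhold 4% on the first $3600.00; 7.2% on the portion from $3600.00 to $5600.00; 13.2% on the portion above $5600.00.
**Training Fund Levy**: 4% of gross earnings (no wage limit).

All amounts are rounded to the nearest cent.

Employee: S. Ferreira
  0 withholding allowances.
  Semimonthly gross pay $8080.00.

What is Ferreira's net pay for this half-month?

$7141.44

Income Tax: taxable = $8080.00
  $288.00 + 13.2% × ($8080.00 − $5600.00) = $288.00 + 13.2% × $2480.00 = $615.36
Training Fund Levy: 4% × $8080.00 = $323.20
Total withheld: $615.36 + $323.20 = $938.56
Net pay: $8080.00 − $938.56 = $7141.44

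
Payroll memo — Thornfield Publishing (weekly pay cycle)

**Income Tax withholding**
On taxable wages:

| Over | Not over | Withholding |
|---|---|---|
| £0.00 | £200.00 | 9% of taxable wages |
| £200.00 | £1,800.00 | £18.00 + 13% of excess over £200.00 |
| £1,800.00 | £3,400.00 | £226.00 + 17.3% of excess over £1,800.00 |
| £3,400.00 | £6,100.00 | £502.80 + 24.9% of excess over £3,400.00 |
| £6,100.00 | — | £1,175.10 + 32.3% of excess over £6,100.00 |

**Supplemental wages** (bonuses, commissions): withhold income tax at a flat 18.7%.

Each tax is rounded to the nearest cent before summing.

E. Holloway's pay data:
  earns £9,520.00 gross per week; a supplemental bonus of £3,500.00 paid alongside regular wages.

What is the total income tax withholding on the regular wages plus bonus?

Income Tax: taxable = £9,520.00
  £1,175.10 + 32.3% × (£9,520.00 − £6,100.00) = £1,175.10 + 32.3% × £3,420.00 = £2,279.76
Supplemental (18.7% flat on bonus): 18.7% × £3,500.00 = £654.50
Total income tax: £2,279.76 + £654.50 = £2,934.26

£2,934.26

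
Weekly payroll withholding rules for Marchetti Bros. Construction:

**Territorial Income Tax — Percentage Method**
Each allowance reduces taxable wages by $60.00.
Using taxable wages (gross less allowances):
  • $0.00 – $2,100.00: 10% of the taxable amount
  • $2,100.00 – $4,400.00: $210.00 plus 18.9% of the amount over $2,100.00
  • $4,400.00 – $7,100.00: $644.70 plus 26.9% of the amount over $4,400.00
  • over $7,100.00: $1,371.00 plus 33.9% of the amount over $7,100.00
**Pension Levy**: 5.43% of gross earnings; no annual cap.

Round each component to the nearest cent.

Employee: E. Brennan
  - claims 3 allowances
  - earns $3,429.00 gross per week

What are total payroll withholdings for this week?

$613.35

Territorial Income Tax: taxable = $3,429.00 − 3×$60.00 = $3,249.00
  $210.00 + 18.9% × ($3,249.00 − $2,100.00) = $210.00 + 18.9% × $1,149.00 = $427.16
Pension Levy: 5.43% × $3,429.00 = $186.19
Total: $427.16 + $186.19 = $613.35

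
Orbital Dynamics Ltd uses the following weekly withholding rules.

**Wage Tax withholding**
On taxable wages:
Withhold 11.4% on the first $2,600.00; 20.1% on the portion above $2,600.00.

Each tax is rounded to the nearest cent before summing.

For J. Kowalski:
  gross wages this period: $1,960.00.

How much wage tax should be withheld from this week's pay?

Wage Tax: taxable = $1,960.00
  11.4% × $1,960.00 = $223.44

$223.44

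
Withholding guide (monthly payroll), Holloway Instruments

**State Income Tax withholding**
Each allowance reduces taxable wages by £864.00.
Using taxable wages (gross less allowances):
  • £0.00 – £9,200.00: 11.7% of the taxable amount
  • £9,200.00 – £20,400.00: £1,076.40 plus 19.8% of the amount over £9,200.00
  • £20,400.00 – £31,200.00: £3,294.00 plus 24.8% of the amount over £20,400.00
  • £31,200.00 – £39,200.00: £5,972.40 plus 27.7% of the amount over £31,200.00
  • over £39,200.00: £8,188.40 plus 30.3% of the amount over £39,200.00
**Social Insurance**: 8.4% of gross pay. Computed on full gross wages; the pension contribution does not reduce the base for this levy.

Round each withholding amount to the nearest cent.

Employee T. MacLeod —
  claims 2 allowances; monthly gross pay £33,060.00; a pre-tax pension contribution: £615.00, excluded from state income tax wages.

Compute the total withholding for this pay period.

State Income Tax: taxable = £33,060.00 − £615.00 − 2×£864.00 = £30,717.00
  £3,294.00 + 24.8% × (£30,717.00 − £20,400.00) = £3,294.00 + 24.8% × £10,317.00 = £5,852.62
Social Insurance: 8.4% × £33,060.00 = £2,777.04
Total: £5,852.62 + £2,777.04 = £8,629.66

£8,629.66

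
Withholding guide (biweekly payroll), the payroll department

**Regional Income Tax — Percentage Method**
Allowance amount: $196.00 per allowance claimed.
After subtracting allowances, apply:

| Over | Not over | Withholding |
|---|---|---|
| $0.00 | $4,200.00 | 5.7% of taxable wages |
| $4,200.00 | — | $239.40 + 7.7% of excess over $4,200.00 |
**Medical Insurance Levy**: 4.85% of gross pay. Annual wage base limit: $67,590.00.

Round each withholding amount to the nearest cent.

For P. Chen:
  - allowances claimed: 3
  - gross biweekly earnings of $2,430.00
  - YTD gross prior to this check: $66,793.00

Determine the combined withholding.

Regional Income Tax: taxable = $2,430.00 − 3×$196.00 = $1,842.00
  5.7% × $1,842.00 = $104.99
Medical Insurance Levy: cap $67,590.00 − YTD $66,793.00 = $797.00 subject; 4.85% × $797.00 = $38.65
Total: $104.99 + $38.65 = $143.64

$143.64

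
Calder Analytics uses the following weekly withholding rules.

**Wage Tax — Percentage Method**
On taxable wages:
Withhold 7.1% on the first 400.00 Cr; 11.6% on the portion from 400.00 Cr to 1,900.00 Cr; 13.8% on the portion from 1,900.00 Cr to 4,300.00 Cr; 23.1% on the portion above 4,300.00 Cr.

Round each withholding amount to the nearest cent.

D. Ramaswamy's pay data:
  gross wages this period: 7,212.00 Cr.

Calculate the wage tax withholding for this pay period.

1,206.27 Cr

Wage Tax: taxable = 7,212.00 Cr
  533.60 Cr + 23.1% × (7,212.00 Cr − 4,300.00 Cr) = 533.60 Cr + 23.1% × 2,912.00 Cr = 1,206.27 Cr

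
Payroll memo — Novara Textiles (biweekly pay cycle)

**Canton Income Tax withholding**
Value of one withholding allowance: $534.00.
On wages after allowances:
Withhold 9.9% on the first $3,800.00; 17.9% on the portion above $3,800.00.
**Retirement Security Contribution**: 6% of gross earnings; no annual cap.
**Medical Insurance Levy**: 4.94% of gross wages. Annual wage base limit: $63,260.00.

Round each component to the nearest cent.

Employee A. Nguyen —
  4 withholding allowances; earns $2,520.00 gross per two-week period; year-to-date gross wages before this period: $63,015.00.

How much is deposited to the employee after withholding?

$2,318.68

Canton Income Tax: taxable = $2,520.00 − 4×$534.00 = $384.00
  9.9% × $384.00 = $38.02
Retirement Security Contribution: 6% × $2,520.00 = $151.20
Medical Insurance Levy: cap $63,260.00 − YTD $63,015.00 = $245.00 subject; 4.94% × $245.00 = $12.10
Total withheld: $38.02 + $151.20 + $12.10 = $201.32
Net pay: $2,520.00 − $201.32 = $2,318.68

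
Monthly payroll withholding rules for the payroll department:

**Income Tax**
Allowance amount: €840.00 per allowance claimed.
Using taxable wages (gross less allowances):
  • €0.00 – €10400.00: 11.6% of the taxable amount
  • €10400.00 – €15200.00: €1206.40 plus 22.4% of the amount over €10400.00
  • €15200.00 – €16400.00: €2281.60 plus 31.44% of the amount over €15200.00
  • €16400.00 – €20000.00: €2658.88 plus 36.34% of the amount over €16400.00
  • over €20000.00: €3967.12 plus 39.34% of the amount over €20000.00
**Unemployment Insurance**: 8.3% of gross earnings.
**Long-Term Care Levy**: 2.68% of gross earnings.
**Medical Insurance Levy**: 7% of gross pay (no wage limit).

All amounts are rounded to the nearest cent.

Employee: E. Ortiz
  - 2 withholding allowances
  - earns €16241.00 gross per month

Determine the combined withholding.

€5058.59

Income Tax: taxable = €16241.00 − 2×€840.00 = €14561.00
  €1206.40 + 22.4% × (€14561.00 − €10400.00) = €1206.40 + 22.4% × €4161.00 = €2138.46
Unemployment Insurance: 8.3% × €16241.00 = €1348.00
Long-Term Care Levy: 2.68% × €16241.00 = €435.26
Medical Insurance Levy: 7% × €16241.00 = €1136.87
Total: €2138.46 + €1348.00 + €435.26 + €1136.87 = €5058.59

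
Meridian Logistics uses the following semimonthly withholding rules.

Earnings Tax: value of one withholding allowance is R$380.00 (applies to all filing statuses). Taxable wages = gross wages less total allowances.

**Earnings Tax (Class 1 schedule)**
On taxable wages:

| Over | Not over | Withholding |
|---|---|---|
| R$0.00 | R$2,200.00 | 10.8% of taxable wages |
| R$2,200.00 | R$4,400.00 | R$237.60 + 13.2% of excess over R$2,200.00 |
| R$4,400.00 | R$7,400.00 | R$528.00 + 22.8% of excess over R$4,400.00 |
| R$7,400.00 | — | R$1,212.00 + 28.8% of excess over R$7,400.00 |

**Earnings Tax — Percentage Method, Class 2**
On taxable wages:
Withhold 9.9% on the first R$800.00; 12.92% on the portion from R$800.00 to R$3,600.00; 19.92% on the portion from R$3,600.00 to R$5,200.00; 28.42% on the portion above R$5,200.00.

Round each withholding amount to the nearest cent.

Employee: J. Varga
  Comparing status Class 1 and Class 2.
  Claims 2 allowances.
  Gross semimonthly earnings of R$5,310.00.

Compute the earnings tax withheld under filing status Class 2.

Earnings Tax (Class 2): taxable = R$5,310.00 − 2×R$380.00 = R$4,550.00
  R$440.96 + 19.92% × (R$4,550.00 − R$3,600.00) = R$440.96 + 19.92% × R$950.00 = R$630.20

R$630.20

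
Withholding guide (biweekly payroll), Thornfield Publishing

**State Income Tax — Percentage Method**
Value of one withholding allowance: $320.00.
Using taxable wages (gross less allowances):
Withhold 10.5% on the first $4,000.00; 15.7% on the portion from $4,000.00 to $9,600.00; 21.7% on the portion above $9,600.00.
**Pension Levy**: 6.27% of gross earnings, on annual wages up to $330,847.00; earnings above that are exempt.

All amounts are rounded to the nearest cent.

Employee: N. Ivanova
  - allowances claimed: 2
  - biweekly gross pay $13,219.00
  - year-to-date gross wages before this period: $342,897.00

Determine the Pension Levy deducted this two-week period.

$0.00

Pension Levy: YTD $342,897.00 ≥ cap $330,847.00 → $0.00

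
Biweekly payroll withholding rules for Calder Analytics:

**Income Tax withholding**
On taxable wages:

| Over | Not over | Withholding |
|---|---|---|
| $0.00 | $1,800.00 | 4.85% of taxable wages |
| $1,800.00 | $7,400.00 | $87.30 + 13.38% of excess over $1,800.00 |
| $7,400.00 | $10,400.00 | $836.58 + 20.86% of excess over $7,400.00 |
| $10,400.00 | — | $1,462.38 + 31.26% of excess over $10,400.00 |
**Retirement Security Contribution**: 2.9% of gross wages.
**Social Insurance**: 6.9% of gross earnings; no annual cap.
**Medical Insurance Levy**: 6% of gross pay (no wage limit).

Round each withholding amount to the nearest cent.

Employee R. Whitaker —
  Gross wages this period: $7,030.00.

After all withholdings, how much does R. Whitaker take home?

Income Tax: taxable = $7,030.00
  $87.30 + 13.38% × ($7,030.00 − $1,800.00) = $87.30 + 13.38% × $5,230.00 = $787.07
Retirement Security Contribution: 2.9% × $7,030.00 = $203.87
Social Insurance: 6.9% × $7,030.00 = $485.07
Medical Insurance Levy: 6% × $7,030.00 = $421.80
Total withheld: $787.07 + $203.87 + $485.07 + $421.80 = $1,897.81
Net pay: $7,030.00 − $1,897.81 = $5,132.19

$5,132.19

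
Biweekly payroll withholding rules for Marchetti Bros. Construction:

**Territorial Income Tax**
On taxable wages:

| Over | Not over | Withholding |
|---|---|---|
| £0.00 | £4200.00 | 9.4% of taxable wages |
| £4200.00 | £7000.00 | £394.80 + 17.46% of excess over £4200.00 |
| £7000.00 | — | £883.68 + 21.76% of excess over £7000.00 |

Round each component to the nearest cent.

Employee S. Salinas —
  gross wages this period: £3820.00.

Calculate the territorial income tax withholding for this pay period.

Territorial Income Tax: taxable = £3820.00
  9.4% × £3820.00 = £359.08

£359.08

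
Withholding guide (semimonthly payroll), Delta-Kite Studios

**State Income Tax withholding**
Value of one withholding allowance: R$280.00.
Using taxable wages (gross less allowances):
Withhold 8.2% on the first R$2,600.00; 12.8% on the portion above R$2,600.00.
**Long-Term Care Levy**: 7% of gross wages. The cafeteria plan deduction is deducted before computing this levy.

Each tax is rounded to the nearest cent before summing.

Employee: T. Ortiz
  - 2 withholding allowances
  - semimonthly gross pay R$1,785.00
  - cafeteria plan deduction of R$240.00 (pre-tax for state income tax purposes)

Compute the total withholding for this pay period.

R$188.92

State Income Tax: taxable = R$1,785.00 − R$240.00 − 2×R$280.00 = R$985.00
  8.2% × R$985.00 = R$80.77
Long-Term Care Levy: 7% × R$1,545.00 = R$108.15
Total: R$80.77 + R$108.15 = R$188.92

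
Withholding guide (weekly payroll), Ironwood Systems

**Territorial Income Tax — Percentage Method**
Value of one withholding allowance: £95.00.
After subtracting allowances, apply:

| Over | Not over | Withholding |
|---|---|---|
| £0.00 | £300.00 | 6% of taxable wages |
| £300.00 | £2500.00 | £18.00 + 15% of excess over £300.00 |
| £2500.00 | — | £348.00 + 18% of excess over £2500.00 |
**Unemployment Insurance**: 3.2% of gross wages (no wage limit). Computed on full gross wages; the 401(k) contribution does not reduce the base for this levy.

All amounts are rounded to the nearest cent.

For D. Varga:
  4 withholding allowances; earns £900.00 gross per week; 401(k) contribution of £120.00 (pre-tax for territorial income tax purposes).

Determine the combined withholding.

Territorial Income Tax: taxable = £900.00 − £120.00 − 4×£95.00 = £400.00
  £18.00 + 15% × (£400.00 − £300.00) = £18.00 + 15% × £100.00 = £33.00
Unemployment Insurance: 3.2% × £900.00 = £28.80
Total: £33.00 + £28.80 = £61.80

£61.80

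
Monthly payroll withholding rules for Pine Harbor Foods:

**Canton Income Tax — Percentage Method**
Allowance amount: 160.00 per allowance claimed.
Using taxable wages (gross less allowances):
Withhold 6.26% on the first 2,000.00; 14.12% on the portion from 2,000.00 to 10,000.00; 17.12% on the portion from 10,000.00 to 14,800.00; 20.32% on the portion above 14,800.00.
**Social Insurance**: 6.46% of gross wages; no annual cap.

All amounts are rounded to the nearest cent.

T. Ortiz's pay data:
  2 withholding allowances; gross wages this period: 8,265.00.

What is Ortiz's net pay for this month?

Canton Income Tax: taxable = 8,265.00 − 2×160.00 = 7,945.00
  125.20 + 14.12% × (7,945.00 − 2,000.00) = 125.20 + 14.12% × 5,945.00 = 964.63
Social Insurance: 6.46% × 8,265.00 = 533.92
Total withheld: 964.63 + 533.92 = 1,498.55
Net pay: 8,265.00 − 1,498.55 = 6,766.45

6,766.45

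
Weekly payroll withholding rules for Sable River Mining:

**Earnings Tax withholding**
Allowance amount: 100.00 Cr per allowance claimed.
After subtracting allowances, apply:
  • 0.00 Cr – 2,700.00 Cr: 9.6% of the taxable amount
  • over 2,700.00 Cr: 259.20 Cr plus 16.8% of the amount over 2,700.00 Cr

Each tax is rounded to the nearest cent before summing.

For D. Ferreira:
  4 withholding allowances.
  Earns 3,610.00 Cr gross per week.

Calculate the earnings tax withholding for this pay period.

344.88 Cr

Earnings Tax: taxable = 3,610.00 Cr − 4×100.00 Cr = 3,210.00 Cr
  259.20 Cr + 16.8% × (3,210.00 Cr − 2,700.00 Cr) = 259.20 Cr + 16.8% × 510.00 Cr = 344.88 Cr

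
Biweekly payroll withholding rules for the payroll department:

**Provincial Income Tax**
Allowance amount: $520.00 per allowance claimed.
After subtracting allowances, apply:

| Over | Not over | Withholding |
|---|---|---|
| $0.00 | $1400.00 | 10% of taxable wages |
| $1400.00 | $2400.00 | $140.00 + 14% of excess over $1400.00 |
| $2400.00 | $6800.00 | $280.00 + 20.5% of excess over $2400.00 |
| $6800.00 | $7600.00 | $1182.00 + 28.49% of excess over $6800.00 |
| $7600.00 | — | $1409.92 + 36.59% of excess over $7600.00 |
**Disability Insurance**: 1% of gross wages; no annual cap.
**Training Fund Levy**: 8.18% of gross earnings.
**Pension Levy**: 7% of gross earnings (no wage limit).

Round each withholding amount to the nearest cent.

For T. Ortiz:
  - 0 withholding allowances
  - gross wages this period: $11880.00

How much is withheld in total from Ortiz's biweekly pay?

Provincial Income Tax: taxable = $11880.00
  $1409.92 + 36.59% × ($11880.00 − $7600.00) = $1409.92 + 36.59% × $4280.00 = $2975.97
Disability Insurance: 1% × $11880.00 = $118.80
Training Fund Levy: 8.18% × $11880.00 = $971.78
Pension Levy: 7% × $11880.00 = $831.60
Total: $2975.97 + $118.80 + $971.78 + $831.60 = $4898.15

$4898.15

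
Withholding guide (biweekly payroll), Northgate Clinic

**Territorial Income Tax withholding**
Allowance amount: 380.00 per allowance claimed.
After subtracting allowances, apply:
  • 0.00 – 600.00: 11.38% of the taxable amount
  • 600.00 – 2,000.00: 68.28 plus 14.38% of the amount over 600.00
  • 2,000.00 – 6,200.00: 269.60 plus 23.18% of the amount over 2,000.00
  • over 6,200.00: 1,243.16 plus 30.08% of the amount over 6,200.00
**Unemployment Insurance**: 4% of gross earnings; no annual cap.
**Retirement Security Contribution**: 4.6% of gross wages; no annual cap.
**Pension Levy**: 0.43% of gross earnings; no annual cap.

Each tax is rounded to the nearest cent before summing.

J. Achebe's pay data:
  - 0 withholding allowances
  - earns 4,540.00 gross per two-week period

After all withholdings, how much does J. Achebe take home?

Territorial Income Tax: taxable = 4,540.00
  269.60 + 23.18% × (4,540.00 − 2,000.00) = 269.60 + 23.18% × 2,540.00 = 858.37
Unemployment Insurance: 4% × 4,540.00 = 181.60
Retirement Security Contribution: 4.6% × 4,540.00 = 208.84
Pension Levy: 0.43% × 4,540.00 = 19.52
Total withheld: 858.37 + 181.60 + 208.84 + 19.52 = 1,268.33
Net pay: 4,540.00 − 1,268.33 = 3,271.67

3,271.67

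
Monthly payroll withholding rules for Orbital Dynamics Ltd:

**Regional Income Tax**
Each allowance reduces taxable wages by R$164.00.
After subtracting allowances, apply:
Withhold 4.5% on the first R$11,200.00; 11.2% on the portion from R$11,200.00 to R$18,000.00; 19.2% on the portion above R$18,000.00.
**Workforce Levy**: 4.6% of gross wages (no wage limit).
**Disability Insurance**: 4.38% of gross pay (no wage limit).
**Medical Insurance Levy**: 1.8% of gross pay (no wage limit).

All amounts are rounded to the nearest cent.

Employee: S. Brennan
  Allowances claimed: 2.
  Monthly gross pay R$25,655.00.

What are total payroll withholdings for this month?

Regional Income Tax: taxable = R$25,655.00 − 2×R$164.00 = R$25,327.00
  R$1,265.60 + 19.2% × (R$25,327.00 − R$18,000.00) = R$1,265.60 + 19.2% × R$7,327.00 = R$2,672.38
Workforce Levy: 4.6% × R$25,655.00 = R$1,180.13
Disability Insurance: 4.38% × R$25,655.00 = R$1,123.69
Medical Insurance Levy: 1.8% × R$25,655.00 = R$461.79
Total: R$2,672.38 + R$1,180.13 + R$1,123.69 + R$461.79 = R$5,437.99

R$5,437.99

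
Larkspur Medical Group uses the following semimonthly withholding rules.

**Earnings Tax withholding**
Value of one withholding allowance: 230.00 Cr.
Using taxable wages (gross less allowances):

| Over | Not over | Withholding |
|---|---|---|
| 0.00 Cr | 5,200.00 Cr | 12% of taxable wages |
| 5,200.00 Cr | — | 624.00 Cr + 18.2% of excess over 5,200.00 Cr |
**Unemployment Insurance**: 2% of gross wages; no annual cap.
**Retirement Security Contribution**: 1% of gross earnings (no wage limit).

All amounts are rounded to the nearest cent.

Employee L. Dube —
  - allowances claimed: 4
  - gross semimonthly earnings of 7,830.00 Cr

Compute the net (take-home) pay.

Earnings Tax: taxable = 7,830.00 Cr − 4×230.00 Cr = 6,910.00 Cr
  624.00 Cr + 18.2% × (6,910.00 Cr − 5,200.00 Cr) = 624.00 Cr + 18.2% × 1,710.00 Cr = 935.22 Cr
Unemployment Insurance: 2% × 7,830.00 Cr = 156.60 Cr
Retirement Security Contribution: 1% × 7,830.00 Cr = 78.30 Cr
Total withheld: 935.22 Cr + 156.60 Cr + 78.30 Cr = 1,170.12 Cr
Net pay: 7,830.00 Cr − 1,170.12 Cr = 6,659.88 Cr

6,659.88 Cr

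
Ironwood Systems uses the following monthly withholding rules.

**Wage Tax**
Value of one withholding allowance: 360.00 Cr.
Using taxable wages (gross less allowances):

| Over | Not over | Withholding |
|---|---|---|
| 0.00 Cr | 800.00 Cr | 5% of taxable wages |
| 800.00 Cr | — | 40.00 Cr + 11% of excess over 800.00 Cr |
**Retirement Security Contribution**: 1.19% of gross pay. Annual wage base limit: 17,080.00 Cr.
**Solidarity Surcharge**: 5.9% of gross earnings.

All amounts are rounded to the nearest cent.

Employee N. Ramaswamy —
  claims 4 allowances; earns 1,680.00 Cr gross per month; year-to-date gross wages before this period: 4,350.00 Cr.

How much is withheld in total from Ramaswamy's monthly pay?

Wage Tax: taxable = 1,680.00 Cr − 4×360.00 Cr = 240.00 Cr
  5% × 240.00 Cr = 12.00 Cr
Retirement Security Contribution: 1.19% × 1,680.00 Cr = 19.99 Cr
Solidarity Surcharge: 5.9% × 1,680.00 Cr = 99.12 Cr
Total: 12.00 Cr + 19.99 Cr + 99.12 Cr = 131.11 Cr

131.11 Cr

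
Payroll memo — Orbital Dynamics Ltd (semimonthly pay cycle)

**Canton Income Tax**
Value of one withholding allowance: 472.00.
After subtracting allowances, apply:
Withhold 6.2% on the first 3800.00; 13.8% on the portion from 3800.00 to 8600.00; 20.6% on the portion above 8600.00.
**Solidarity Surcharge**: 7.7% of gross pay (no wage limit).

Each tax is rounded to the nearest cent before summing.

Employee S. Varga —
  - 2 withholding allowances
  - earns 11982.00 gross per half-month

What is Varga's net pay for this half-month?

9659.16

Canton Income Tax: taxable = 11982.00 − 2×472.00 = 11038.00
  898.00 + 20.6% × (11038.00 − 8600.00) = 898.00 + 20.6% × 2438.00 = 1400.23
Solidarity Surcharge: 7.7% × 11982.00 = 922.61
Total withheld: 1400.23 + 922.61 = 2322.84
Net pay: 11982.00 − 2322.84 = 9659.16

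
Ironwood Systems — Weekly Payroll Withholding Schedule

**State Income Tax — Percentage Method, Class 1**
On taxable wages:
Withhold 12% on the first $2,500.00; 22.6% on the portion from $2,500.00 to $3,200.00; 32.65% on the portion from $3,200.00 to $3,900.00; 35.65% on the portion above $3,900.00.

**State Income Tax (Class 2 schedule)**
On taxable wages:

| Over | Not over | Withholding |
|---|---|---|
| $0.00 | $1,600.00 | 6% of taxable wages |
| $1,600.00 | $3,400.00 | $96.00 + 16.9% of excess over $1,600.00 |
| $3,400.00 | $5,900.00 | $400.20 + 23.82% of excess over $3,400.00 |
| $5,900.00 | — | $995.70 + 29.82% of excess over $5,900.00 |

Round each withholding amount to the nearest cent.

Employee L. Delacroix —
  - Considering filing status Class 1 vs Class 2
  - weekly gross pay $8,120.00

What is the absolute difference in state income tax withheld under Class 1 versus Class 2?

State Income Tax (Class 1): taxable = $8,120.00
  $686.75 + 35.65% × ($8,120.00 − $3,900.00) = $686.75 + 35.65% × $4,220.00 = $2,191.18
State Income Tax (Class 2): taxable = $8,120.00
  $995.70 + 29.82% × ($8,120.00 − $5,900.00) = $995.70 + 29.82% × $2,220.00 = $1,657.70
Difference: |$2,191.18 − $1,657.70| = $533.48 (higher under Class 1)

$533.48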